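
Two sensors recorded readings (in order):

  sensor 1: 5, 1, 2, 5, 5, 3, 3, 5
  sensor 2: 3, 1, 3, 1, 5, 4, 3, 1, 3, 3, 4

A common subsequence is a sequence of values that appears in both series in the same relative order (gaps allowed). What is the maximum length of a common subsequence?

4

Taking 5 (sensor 1 #1, sensor 2 #5), then 1 (sensor 1 #2, sensor 2 #8), then 3 (sensor 1 #6, sensor 2 #9), then 3 (sensor 1 #7, sensor 2 #10) gives a common subsequence of length 4. dp[8][11] = 4 confirms this is the maximum.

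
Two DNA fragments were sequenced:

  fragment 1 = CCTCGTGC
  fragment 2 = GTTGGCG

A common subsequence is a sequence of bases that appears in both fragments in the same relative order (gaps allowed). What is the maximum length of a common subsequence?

4

One common subsequence of length 4: T [3,3] → G [5,4] → G [7,5] → C [8,6]. The LCS DP gives dp[8][7] = 4, so this is optimal.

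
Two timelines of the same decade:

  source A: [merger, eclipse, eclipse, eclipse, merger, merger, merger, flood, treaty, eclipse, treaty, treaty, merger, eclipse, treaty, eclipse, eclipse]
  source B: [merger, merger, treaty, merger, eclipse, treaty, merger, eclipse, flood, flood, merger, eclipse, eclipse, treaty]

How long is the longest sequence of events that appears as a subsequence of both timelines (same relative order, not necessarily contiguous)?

9

One common subsequence of length 9: merger at source A[1]=source B[1]; then merger at source A[5]=source B[2]; then merger at source A[7]=source B[4]; then eclipse at source A[10]=source B[5]; then treaty at source A[12]=source B[6]; then merger at source A[13]=source B[7]; then eclipse at source A[14]=source B[8]; then eclipse at source A[16]=source B[12]; then eclipse at source A[17]=source B[13], and the DP table's final entry dp[17][14] is also 9, so no common subsequence is longer.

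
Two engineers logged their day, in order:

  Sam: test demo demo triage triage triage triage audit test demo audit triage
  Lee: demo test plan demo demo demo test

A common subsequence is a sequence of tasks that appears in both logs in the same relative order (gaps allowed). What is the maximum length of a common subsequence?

Match test [1,2], demo [2,5], demo [3,6], test [9,7] — 4 tasks in the same relative order in both. dp[12][7] = 4 confirms this is the maximum.

4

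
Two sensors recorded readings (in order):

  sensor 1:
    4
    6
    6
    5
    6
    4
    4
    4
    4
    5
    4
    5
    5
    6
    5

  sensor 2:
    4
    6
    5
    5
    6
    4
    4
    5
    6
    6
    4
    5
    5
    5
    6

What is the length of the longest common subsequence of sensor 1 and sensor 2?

11

Match 4 at sensor 1[1]=sensor 2[1]; then 6 at sensor 1[2]=sensor 2[2]; then 5 at sensor 1[4]=sensor 2[4]; then 6 at sensor 1[5]=sensor 2[5]; then 4 at sensor 1[6]=sensor 2[6]; then 4 at sensor 1[7]=sensor 2[7]; then 4 at sensor 1[9]=sensor 2[11]; then 5 at sensor 1[10]=sensor 2[12]; then 5 at sensor 1[12]=sensor 2[13]; then 5 at sensor 1[13]=sensor 2[14]; then 6 at sensor 1[14]=sensor 2[15] — 11 values in the same relative order in both. Since dp[15][15] = 11, nothing longer is possible.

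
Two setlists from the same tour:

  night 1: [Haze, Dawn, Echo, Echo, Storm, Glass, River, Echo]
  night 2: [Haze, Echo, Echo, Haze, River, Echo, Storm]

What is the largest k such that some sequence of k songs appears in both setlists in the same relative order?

Pick Haze at night 1[1]=night 2[1], then Echo at night 1[3]=night 2[2], then Echo at night 1[4]=night 2[3], then River at night 1[7]=night 2[5], then Echo at night 1[8]=night 2[6]; all 5 songs appear in both, in order. dp[8][7] = 5 confirms this is the maximum.

5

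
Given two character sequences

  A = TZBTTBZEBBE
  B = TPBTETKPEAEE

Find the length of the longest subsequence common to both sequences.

Let dp[i][j] be the LCS length of the first i characters of A and the first j characters of B. dp[i][j] = dp[i-1][j-1]+1 when the i-th and j-th characters match, else max(dp[i-1][j], dp[i][j-1]).
    ·  T  P  B  T  E  T  K  P  E  A  E  E
 ·  0  0  0  0  0  0  0  0  0  0  0  0  0
 T  0  1  1  1  1  1  1  1  1  1  1  1  1
 Z  0  1  1  1  1  1  1  1  1  1  1  1  1
 B  0  1  1  2  2  2  2  2  2  2  2  2  2
 T  0  1  1  2  3  3  3  3  3  3  3  3  3
 T  0  1  1  2  3  3  4  4  4  4  4  4  4
 B  0  1  1  2  3  3  4  4  4  4  4  4  4
 Z  0  1  1  2  3  3  4  4  4  4  4  4  4
 E  0  1  1  2  3  4  4  4  4  5  5  5  5
 B  0  1  1  2  3  4  4  4  4  5  5  5  5
 B  0  1  1  2  3  4  4  4  4  5  5  5  5
 E  0  1  1  2  3  4  4  4  4  5  5  6  6
dp[11][12] = 6. One LCS (by backtracking along matches): TBTTEE.

6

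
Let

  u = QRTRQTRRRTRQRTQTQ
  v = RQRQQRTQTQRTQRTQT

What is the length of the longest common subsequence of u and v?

12

Match Q [1,5], then R [2,6], then T [3,7], then Q [5,8], then T [6,9], then R [9,11], then T [10,12], then Q [12,13], then R [13,14], then T [14,15], then Q [15,16], then T [16,17] — 12 characters in the same relative order in both. The LCS DP gives dp[17][17] = 12, so this is optimal.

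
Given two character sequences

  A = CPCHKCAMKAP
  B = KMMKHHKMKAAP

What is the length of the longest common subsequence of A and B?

6

Match H (A #4, B #6), K (A #5, B #7), M (A #8, B #8), K (A #9, B #9), A (A #10, B #11), P (A #11, B #12) — 6 characters in the same relative order in both. dp[11][12] = 6 confirms this is the maximum.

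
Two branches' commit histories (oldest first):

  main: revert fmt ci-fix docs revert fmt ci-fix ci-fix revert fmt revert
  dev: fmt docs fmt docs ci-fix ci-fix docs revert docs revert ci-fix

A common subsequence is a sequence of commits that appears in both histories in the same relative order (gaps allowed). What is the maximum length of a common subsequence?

7

Pick fmt [2,1]; then docs [4,2]; then fmt [6,3]; then ci-fix [7,5]; then ci-fix [8,6]; then revert [9,8]; then revert [11,10]; all 7 commits appear in both, in order. The LCS DP gives dp[11][11] = 7, so this is optimal.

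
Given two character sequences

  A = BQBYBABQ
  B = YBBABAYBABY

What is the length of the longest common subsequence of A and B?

6

Let dp[i][j] be the LCS length of the first i characters of A and the first j characters of B. dp[i][j] = dp[i-1][j-1]+1 when the i-th and j-th characters match, else max(dp[i-1][j], dp[i][j-1]).
    ·  Y  B  B  A  B  A  Y  B  A  B  Y
 ·  0  0  0  0  0  0  0  0  0  0  0  0
 B  0  0  1  1  1  1  1  1  1  1  1  1
 Q  0  0  1  1  1  1  1  1  1  1  1  1
 B  0  0  1  2  2  2  2  2  2  2  2  2
 Y  0  1  1  2  2  2  2  3  3  3  3  3
 B  0  1  2  2  2  3  3  3  4  4  4  4
 A  0  1  2  2  3  3  4  4  4  5  5  5
 B  0  1  2  3  3  4  4  4  5  5  6  6
 Q  0  1  2  3  3  4  4  4  5  5  6  6
dp[8][11] = 6. One LCS (by backtracking along matches): BBYBAB.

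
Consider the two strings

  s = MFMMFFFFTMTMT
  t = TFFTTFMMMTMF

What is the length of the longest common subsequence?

Taking F [2,6], M [3,7], M [4,8], M [10,9], T [11,10], M [12,11] gives a common subsequence of length 6. The LCS DP gives dp[13][12] = 6, so this is optimal.

6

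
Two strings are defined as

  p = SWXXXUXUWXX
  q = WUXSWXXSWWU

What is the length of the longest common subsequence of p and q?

Match W at p[2]=q[1], then U at p[6]=q[2], then X at p[7]=q[3], then W at p[9]=q[5], then X at p[10]=q[6], then X at p[11]=q[7] — 6 characters in the same relative order in both. Since dp[11][11] = 6, nothing longer is possible.

6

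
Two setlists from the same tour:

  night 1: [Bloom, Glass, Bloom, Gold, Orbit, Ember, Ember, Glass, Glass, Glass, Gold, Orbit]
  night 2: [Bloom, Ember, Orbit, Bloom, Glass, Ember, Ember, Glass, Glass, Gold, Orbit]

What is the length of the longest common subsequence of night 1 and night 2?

Pick Bloom (night 1 #1, night 2 #4) → Glass (night 1 #2, night 2 #5) → Ember (night 1 #6, night 2 #6) → Ember (night 1 #7, night 2 #7) → Glass (night 1 #9, night 2 #8) → Glass (night 1 #10, night 2 #9) → Gold (night 1 #11, night 2 #10) → Orbit (night 1 #12, night 2 #11); all 8 songs appear in both, in order. Since dp[12][11] = 8, nothing longer is possible.

8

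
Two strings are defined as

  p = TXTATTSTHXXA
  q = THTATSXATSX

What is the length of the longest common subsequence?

7

Let dp[i][j] be the LCS length of the first i characters of p and the first j characters of q. dp[i][j] = dp[i-1][j-1]+1 when the i-th and j-th characters match, else max(dp[i-1][j], dp[i][j-1]).
    ·  T  H  T  A  T  S  X  A  T  S  X
 ·  0  0  0  0  0  0  0  0  0  0  0  0
 T  0  1  1  1  1  1  1  1  1  1  1  1
 X  0  1  1  1  1  1  1  2  2  2  2  2
 T  0  1  1  2  2  2  2  2  2  3  3  3
 A  0  1  1  2  3  3  3  3  3  3  3  3
 T  0  1  1  2  3  4  4  4  4  4  4  4
 T  0  1  1  2  3  4  4  4  4  5  5  5
 S  0  1  1  2  3  4  5  5  5  5  6  6
 T  0  1  1  2  3  4  5  5  5  6  6  6
 H  0  1  2  2  3  4  5  5  5  6  6  6
 X  0  1  2  2  3  4  5  6  6  6  6  7
 X  0  1  2  2  3  4  5  6  6  6  6  7
 A  0  1  2  2  3  4  5  6  7  7  7  7
dp[12][11] = 7. One LCS (by backtracking along matches): TTATTSX.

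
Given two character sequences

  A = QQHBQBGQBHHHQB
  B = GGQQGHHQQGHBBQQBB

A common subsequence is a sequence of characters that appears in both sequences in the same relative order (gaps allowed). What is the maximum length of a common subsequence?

Match Q at A[1]=B[8], then Q at A[2]=B[9], then H at A[3]=B[11], then B at A[4]=B[13], then Q at A[5]=B[14], then Q at A[8]=B[15], then B at A[9]=B[16], then B at A[14]=B[17] — 8 characters in the same relative order in both, and the DP table's final entry dp[14][17] is also 8, so no common subsequence is longer.

8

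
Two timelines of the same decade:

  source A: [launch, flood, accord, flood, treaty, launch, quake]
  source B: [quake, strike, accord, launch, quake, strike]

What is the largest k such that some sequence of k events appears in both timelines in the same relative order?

3

Taking accord (source A #3, source B #3), launch (source A #6, source B #4), quake (source A #7, source B #5) gives a common subsequence of length 3. The LCS DP gives dp[7][6] = 3, so this is optimal.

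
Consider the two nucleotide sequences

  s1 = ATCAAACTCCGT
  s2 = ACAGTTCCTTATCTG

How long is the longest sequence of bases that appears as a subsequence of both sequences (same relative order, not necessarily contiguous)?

Match A (s1 #1, s2 #3) → T (s1 #2, s2 #6) → C (s1 #3, s2 #8) → A (s1 #4, s2 #11) → C (s1 #7, s2 #13) → T (s1 #8, s2 #14) → G (s1 #11, s2 #15) — 7 bases in the same relative order in both. The LCS DP gives dp[12][15] = 7, so this is optimal.

7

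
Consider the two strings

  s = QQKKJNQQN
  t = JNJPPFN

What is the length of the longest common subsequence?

3

Let dp[i][j] be the LCS length of the first i characters of s and the first j characters of t. dp[i][j] = dp[i-1][j-1]+1 when the i-th and j-th characters match, else max(dp[i-1][j], dp[i][j-1]).
    ·  J  N  J  P  P  F  N
 ·  0  0  0  0  0  0  0  0
 Q  0  0  0  0  0  0  0  0
 Q  0  0  0  0  0  0  0  0
 K  0  0  0  0  0  0  0  0
 K  0  0  0  0  0  0  0  0
 J  0  1  1  1  1  1  1  1
 N  0  1  2  2  2  2  2  2
 Q  0  1  2  2  2  2  2  2
 Q  0  1  2  2  2  2  2  2
 N  0  1  2  2  2  2  2  3
dp[9][7] = 3. One LCS (by backtracking along matches): JNN.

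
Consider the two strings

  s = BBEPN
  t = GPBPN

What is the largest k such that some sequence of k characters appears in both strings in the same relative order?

Pick B at s[2]=t[3], P at s[4]=t[4], N at s[5]=t[5]; all 3 characters appear in both, in order. dp[5][5] = 3 confirms this is the maximum.

3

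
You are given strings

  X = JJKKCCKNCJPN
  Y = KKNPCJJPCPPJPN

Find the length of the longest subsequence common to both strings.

7

Match K at X[3]=Y[1], K at X[4]=Y[2], C at X[5]=Y[5], C at X[6]=Y[9], J at X[10]=Y[12], P at X[11]=Y[13], N at X[12]=Y[14] — 7 characters in the same relative order in both, and the DP table's final entry dp[12][14] is also 7, so no common subsequence is longer.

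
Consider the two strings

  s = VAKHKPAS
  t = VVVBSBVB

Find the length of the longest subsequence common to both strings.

Taking V (s #1, t #3), S (s #8, t #5) gives a common subsequence of length 2, and the DP table's final entry dp[8][8] is also 2, so no common subsequence is longer.

2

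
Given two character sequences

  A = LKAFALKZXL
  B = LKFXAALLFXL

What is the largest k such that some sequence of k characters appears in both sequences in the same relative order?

One common subsequence of length 7: L [1,1], K [2,2], A [3,5], A [5,6], L [6,8], X [9,10], L [10,11]. The LCS DP gives dp[10][11] = 7, so this is optimal.

7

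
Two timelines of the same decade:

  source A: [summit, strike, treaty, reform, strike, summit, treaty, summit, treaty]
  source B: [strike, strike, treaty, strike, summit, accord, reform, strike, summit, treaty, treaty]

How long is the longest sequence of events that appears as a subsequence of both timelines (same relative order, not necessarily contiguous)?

7

One common subsequence of length 7: strike [2,2], treaty [3,3], reform [4,7], strike [5,8], summit [6,9], treaty [7,10], treaty [9,11], and the DP table's final entry dp[9][11] is also 7, so no common subsequence is longer.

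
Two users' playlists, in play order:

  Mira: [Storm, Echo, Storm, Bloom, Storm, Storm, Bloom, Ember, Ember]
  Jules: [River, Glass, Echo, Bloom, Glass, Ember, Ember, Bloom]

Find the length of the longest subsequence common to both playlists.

4

Pick Echo at Mira[2]=Jules[3], then Bloom at Mira[4]=Jules[4], then Ember at Mira[8]=Jules[6], then Ember at Mira[9]=Jules[7]; all 4 songs appear in both, in order. The LCS DP gives dp[9][8] = 4, so this is optimal.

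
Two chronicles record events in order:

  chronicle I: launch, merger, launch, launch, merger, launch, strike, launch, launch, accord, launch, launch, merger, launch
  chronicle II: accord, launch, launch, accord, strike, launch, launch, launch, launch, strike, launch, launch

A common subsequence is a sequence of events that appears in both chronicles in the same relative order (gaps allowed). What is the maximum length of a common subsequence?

8

Taking launch at chronicle I[1]=chronicle II[2], launch at chronicle I[3]=chronicle II[3], launch at chronicle I[4]=chronicle II[6], launch at chronicle I[6]=chronicle II[7], launch at chronicle I[8]=chronicle II[8], launch at chronicle I[9]=chronicle II[9], launch at chronicle I[12]=chronicle II[11], launch at chronicle I[14]=chronicle II[12] gives a common subsequence of length 8. dp[14][12] = 8 confirms this is the maximum.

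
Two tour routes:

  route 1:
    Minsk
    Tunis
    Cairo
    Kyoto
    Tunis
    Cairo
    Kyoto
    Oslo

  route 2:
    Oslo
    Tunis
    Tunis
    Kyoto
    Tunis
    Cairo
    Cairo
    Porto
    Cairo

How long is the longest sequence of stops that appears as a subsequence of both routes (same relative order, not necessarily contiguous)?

Taking Tunis [2,3], Kyoto [4,4], Tunis [5,5], Cairo [6,9] gives a common subsequence of length 4. dp[8][9] = 4 confirms this is the maximum.

4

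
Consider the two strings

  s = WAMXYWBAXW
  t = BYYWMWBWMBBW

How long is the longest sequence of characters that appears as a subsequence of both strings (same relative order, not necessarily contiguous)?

Let dp[i][j] be the LCS length of the first i characters of s and the first j characters of t. dp[i][j] = dp[i-1][j-1]+1 when the i-th and j-th characters match, else max(dp[i-1][j], dp[i][j-1]).
    ·  B  Y  Y  W  M  W  B  W  M  B  B  W
 ·  0  0  0  0  0  0  0  0  0  0  0  0  0
 W  0  0  0  0  1  1  1  1  1  1  1  1  1
 A  0  0  0  0  1  1  1  1  1  1  1  1  1
 M  0  0  0  0  1  2  2  2  2  2  2  2  2
 X  0  0  0  0  1  2  2  2  2  2  2  2  2
 Y  0  0  1  1  1  2  2  2  2  2  2  2  2
 W  0  0  1  1  2  2  3  3  3  3  3  3  3
 B  0  1  1  1  2  2  3  4  4  4  4  4  4
 A  0  1  1  1  2  2  3  4  4  4  4  4  4
 X  0  1  1  1  2  2  3  4  4  4  4  4  4
 W  0  1  1  1  2  2  3  4  5  5  5  5  5
dp[10][12] = 5. One LCS (by backtracking along matches): WMWBW.

5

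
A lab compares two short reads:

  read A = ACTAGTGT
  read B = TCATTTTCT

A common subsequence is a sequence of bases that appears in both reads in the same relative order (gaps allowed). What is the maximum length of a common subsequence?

One common subsequence of length 4: A [1,3], T [3,6], T [6,7], T [8,9]. The LCS DP gives dp[8][9] = 4, so this is optimal.

4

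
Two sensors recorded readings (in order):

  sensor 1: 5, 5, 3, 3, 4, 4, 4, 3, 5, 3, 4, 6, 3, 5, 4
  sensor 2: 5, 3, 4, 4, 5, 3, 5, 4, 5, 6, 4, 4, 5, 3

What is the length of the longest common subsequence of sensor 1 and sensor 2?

9

Match 5 (sensor 1 #2, sensor 2 #1), 3 (sensor 1 #4, sensor 2 #2), 4 (sensor 1 #5, sensor 2 #3), 4 (sensor 1 #6, sensor 2 #4), 3 (sensor 1 #8, sensor 2 #6), 5 (sensor 1 #9, sensor 2 #7), 4 (sensor 1 #11, sensor 2 #8), 6 (sensor 1 #12, sensor 2 #10), 3 (sensor 1 #13, sensor 2 #14) — 9 values in the same relative order in both. Since dp[15][14] = 9, nothing longer is possible.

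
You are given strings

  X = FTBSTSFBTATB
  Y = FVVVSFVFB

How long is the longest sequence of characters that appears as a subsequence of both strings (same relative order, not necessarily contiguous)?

Match F (X #1, Y #1) → S (X #4, Y #5) → F (X #7, Y #8) → B (X #12, Y #9) — 4 characters in the same relative order in both. dp[12][9] = 4 confirms this is the maximum.

4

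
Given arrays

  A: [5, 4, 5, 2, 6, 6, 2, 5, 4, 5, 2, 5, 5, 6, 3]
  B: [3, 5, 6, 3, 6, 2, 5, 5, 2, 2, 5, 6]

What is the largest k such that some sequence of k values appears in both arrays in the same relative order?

Match 5 (A #3, B #2); then 6 (A #5, B #3); then 6 (A #6, B #5); then 2 (A #7, B #6); then 5 (A #8, B #7); then 5 (A #10, B #8); then 2 (A #11, B #10); then 5 (A #13, B #11); then 6 (A #14, B #12) — 9 values in the same relative order in both. Since dp[15][12] = 9, nothing longer is possible.

9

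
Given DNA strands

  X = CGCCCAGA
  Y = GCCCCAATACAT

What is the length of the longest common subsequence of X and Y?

6

Match C [1,2], C [3,3], C [4,4], C [5,5], A [6,9], A [8,11] — 6 bases in the same relative order in both, and the DP table's final entry dp[8][12] is also 6, so no common subsequence is longer.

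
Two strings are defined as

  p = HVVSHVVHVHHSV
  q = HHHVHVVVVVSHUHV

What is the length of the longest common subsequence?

Pick H at p[1]=q[5]; then V at p[2]=q[6]; then V at p[3]=q[7]; then V at p[6]=q[8]; then V at p[7]=q[9]; then V at p[9]=q[10]; then H at p[10]=q[12]; then H at p[11]=q[14]; then V at p[13]=q[15]; all 9 characters appear in both, in order, and the DP table's final entry dp[13][15] is also 9, so no common subsequence is longer.

9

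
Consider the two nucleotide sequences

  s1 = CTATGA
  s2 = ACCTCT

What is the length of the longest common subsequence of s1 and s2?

Let dp[i][j] be the LCS length of the first i bases of s1 and the first j bases of s2. dp[i][j] = dp[i-1][j-1]+1 when the i-th and j-th bases match, else max(dp[i-1][j], dp[i][j-1]).
    ·  A  C  C  T  C  T
 ·  0  0  0  0  0  0  0
 C  0  0  1  1  1  1  1
 T  0  0  1  1  2  2  2
 A  0  1  1  1  2  2  2
 T  0  1  1  1  2  2  3
 G  0  1  1  1  2  2  3
 A  0  1  1  1  2  2  3
dp[6][6] = 3. One LCS (by backtracking along matches): CTT.

3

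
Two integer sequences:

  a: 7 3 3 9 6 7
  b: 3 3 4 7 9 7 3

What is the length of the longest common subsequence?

4

Match 3 (a #2, b #1); then 3 (a #3, b #2); then 9 (a #4, b #5); then 7 (a #6, b #6) — 4 values in the same relative order in both. The LCS DP gives dp[6][7] = 4, so this is optimal.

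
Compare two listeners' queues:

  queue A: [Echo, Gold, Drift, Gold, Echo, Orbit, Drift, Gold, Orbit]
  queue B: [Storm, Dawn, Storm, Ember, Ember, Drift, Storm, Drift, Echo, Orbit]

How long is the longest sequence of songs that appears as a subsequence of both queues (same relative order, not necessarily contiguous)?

3

Match Drift at queue A[3]=queue B[8]; then Echo at queue A[5]=queue B[9]; then Orbit at queue A[9]=queue B[10] — 3 songs in the same relative order in both. dp[9][10] = 3 confirms this is the maximum.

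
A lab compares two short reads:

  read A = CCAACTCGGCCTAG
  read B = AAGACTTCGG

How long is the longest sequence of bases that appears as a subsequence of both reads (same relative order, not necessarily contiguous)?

Let dp[i][j] be the LCS length of the first i bases of read A and the first j bases of read B. dp[i][j] = dp[i-1][j-1]+1 when the i-th and j-th bases match, else max(dp[i-1][j], dp[i][j-1]).
    ·  A  A  G  A  C  T  T  C  G  G
 ·  0  0  0  0  0  0  0  0  0  0  0
 C  0  0  0  0  0  1  1  1  1  1  1
 C  0  0  0  0  0  1  1  1  2  2  2
 A  0  1  1  1  1  1  1  1  2  2  2
 A  0  1  2  2  2  2  2  2  2  2  2
 C  0  1  2  2  2  3  3  3  3  3  3
 T  0  1  2  2  2  3  4  4  4  4  4
 C  0  1  2  2  2  3  4  4  5  5  5
 G  0  1  2  3  3  3  4  4  5  6  6
 G  0  1  2  3  3  3  4  4  5  6  7
 C  0  1  2  3  3  4  4  4  5  6  7
 C  0  1  2  3  3  4  4  4  5  6  7
 T  0  1  2  3  3  4  5  5  5  6  7
 A  0  1  2  3  4  4  5  5  5  6  7
 G  0  1  2  3  4  4  5  5  5  6  7
dp[14][10] = 7. One LCS (by backtracking along matches): AACTCGG.

7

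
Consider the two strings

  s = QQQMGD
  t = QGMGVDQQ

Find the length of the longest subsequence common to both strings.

4

Pick Q (s #1, t #1) → M (s #4, t #3) → G (s #5, t #4) → D (s #6, t #6); all 4 characters appear in both, in order. The LCS DP gives dp[6][8] = 4, so this is optimal.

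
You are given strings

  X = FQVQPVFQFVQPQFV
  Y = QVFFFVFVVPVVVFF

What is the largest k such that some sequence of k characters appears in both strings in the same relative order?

7

Taking Q [2,1]; then V [3,2]; then V [6,6]; then F [7,7]; then V [10,9]; then P [12,10]; then F [14,15] gives a common subsequence of length 7, and the DP table's final entry dp[15][15] is also 7, so no common subsequence is longer.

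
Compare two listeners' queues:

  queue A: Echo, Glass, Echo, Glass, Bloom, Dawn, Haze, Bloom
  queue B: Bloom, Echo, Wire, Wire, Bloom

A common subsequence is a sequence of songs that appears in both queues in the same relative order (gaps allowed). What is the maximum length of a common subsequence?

Match Echo [1,2], Bloom [8,5] — 2 songs in the same relative order in both. dp[8][5] = 2 confirms this is the maximum.

2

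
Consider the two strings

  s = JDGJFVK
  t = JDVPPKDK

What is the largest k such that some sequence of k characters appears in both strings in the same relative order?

4

Pick J (s #1, t #1); then D (s #2, t #2); then V (s #6, t #3); then K (s #7, t #8); all 4 characters appear in both, in order. The LCS DP gives dp[7][8] = 4, so this is optimal.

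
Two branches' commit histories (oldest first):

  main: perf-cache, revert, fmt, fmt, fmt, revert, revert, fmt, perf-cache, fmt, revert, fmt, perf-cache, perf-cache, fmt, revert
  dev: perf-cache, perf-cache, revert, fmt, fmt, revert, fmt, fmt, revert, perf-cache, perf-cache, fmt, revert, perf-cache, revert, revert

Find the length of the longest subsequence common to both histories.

Pick perf-cache [1,2]; then revert [2,3]; then fmt [4,4]; then fmt [5,5]; then revert [7,6]; then fmt [8,7]; then fmt [10,8]; then revert [11,9]; then perf-cache [13,10]; then perf-cache [14,11]; then fmt [15,12]; then revert [16,16]; all 12 commits appear in both, in order. Since dp[16][16] = 12, nothing longer is possible.

12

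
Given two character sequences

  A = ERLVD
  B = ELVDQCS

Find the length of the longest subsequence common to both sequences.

4

Let dp[i][j] be the LCS length of the first i characters of A and the first j characters of B. dp[i][j] = dp[i-1][j-1]+1 when the i-th and j-th characters match, else max(dp[i-1][j], dp[i][j-1]).
    ·  E  L  V  D  Q  C  S
 ·  0  0  0  0  0  0  0  0
 E  0  1  1  1  1  1  1  1
 R  0  1  1  1  1  1  1  1
 L  0  1  2  2  2  2  2  2
 V  0  1  2  3  3  3  3  3
 D  0  1  2  3  4  4  4  4
dp[5][7] = 4. One LCS (by backtracking along matches): ELVD.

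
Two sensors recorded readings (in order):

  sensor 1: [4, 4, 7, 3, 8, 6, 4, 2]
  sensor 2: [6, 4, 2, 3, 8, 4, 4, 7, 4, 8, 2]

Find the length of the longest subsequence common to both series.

Let dp[i][j] be the LCS length of the first i values of sensor 1 and the first j values of sensor 2. dp[i][j] = dp[i-1][j-1]+1 when the i-th and j-th values match, else max(dp[i-1][j], dp[i][j-1]).
    ·  6  4  2  3  8  4  4  7  4  8  2
 ·  0  0  0  0  0  0  0  0  0  0  0  0
 4  0  0  1  1  1  1  1  1  1  1  1  1
 4  0  0  1  1  1  1  2  2  2  2  2  2
 7  0  0  1  1  1  1  2  2  3  3  3  3
 3  0  0  1  1  2  2  2  2  3  3  3  3
 8  0  0  1  1  2  3  3  3  3  3  4  4
 6  0  1  1  1  2  3  3  3  3  3  4  4
 4  0  1  2  2  2  3  4  4  4  4  4  4
 2  0  1  2  3  3  3  4  4  4  4  4  5
dp[8][11] = 5. One LCS (by backtracking along matches): 4, 4, 7, 8, 2.

5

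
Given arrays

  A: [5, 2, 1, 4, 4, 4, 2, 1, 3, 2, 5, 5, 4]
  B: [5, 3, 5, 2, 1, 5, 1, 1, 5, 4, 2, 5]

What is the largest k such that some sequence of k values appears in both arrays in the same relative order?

6

Match 5 [1,3], 2 [2,4], 1 [3,8], 4 [6,10], 2 [10,11], 5 [12,12] — 6 values in the same relative order in both, and the DP table's final entry dp[13][12] is also 6, so no common subsequence is longer.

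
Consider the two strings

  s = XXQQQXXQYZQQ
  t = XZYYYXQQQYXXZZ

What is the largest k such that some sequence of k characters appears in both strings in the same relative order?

One common subsequence of length 8: X at s[1]=t[1] → X at s[2]=t[6] → Q at s[3]=t[7] → Q at s[4]=t[8] → Q at s[5]=t[9] → X at s[6]=t[11] → X at s[7]=t[12] → Z at s[10]=t[14]. dp[12][14] = 8 confirms this is the maximum.

8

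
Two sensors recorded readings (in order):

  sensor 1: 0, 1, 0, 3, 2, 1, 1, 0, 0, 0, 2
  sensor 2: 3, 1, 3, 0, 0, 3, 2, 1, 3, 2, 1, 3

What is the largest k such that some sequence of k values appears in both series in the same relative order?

6

Match 0 [1,4] → 0 [3,5] → 3 [4,6] → 2 [5,7] → 1 [6,8] → 1 [7,11] — 6 values in the same relative order in both, and the DP table's final entry dp[11][12] is also 6, so no common subsequence is longer.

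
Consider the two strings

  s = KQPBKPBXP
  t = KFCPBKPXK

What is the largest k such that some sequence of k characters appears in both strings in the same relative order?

Match K [1,1], P [3,4], B [4,5], K [5,6], P [6,7], X [8,8] — 6 characters in the same relative order in both. dp[9][9] = 6 confirms this is the maximum.

6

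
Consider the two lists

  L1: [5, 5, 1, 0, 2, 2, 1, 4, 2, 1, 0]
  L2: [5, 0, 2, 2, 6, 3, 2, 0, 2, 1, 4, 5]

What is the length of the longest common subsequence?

Let dp[i][j] be the LCS length of the first i values of L1 and the first j values of L2. dp[i][j] = dp[i-1][j-1]+1 when the i-th and j-th values match, else max(dp[i-1][j], dp[i][j-1]).
    ·  5  0  2  2  6  3  2  0  2  1  4  5
 ·  0  0  0  0  0  0  0  0  0  0  0  0  0
 5  0  1  1  1  1  1  1  1  1  1  1  1  1
 5  0  1  1  1  1  1  1  1  1  1  1  1  2
 1  0  1  1  1  1  1  1  1  1  1  2  2  2
 0  0  1  2  2  2  2  2  2  2  2  2  2  2
 2  0  1  2  3  3  3  3  3  3  3  3  3  3
 2  0  1  2  3  4  4  4  4  4  4  4  4  4
 1  0  1  2  3  4  4  4  4  4  4  5  5  5
 4  0  1  2  3  4  4  4  4  4  4  5  6  6
 2  0  1  2  3  4  4  4  5  5  5  5  6  6
 1  0  1  2  3  4  4  4  5  5  5  6  6  6
 0  0  1  2  3  4  4  4  5  6  6  6  6  6
dp[11][12] = 6. One LCS (by backtracking along matches): 5, 0, 2, 2, 1, 4.

6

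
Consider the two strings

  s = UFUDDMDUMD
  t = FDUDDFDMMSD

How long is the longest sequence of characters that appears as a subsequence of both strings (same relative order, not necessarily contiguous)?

Let dp[i][j] be the LCS length of the first i characters of s and the first j characters of t. dp[i][j] = dp[i-1][j-1]+1 when the i-th and j-th characters match, else max(dp[i-1][j], dp[i][j-1]).
    ·  F  D  U  D  D  F  D  M  M  S  D
 ·  0  0  0  0  0  0  0  0  0  0  0  0
 U  0  0  0  1  1  1  1  1  1  1  1  1
 F  0  1  1  1  1  1  2  2  2  2  2  2
 U  0  1  1  2  2  2  2  2  2  2  2  2
 D  0  1  2  2  3  3  3  3  3  3  3  3
 D  0  1  2  2  3  4  4  4  4  4  4  4
 M  0  1  2  2  3  4  4  4  5  5  5  5
 D  0  1  2  2  3  4  4  5  5  5  5  6
 U  0  1  2  3  3  4  4  5  5  5  5  6
 M  0  1  2  3  3  4  4  5  6  6  6  6
 D  0  1  2  3  4  4  4  5  6  6  6  7
dp[10][11] = 7. One LCS (by backtracking along matches): FUDDMMD.

7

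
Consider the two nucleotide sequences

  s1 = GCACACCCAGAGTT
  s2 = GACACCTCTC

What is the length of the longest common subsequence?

Let dp[i][j] be the LCS length of the first i bases of s1 and the first j bases of s2. dp[i][j] = dp[i-1][j-1]+1 when the i-th and j-th bases match, else max(dp[i-1][j], dp[i][j-1]).
    ·  G  A  C  A  C  C  T  C  T  C
 ·  0  0  0  0  0  0  0  0  0  0  0
 G  0  1  1  1  1  1  1  1  1  1  1
 C  0  1  1  2  2  2  2  2  2  2  2
 A  0  1  2  2  3  3  3  3  3  3  3
 C  0  1  2  3  3  4  4  4  4  4  4
 A  0  1  2  3  4  4  4  4  4  4  4
 C  0  1  2  3  4  5  5  5  5  5  5
 C  0  1  2  3  4  5  6  6  6  6  6
 C  0  1  2  3  4  5  6  6  7  7  7
 A  0  1  2  3  4  5  6  6  7  7  7
 G  0  1  2  3  4  5  6  6  7  7  7
 A  0  1  2  3  4  5  6  6  7  7  7
 G  0  1  2  3  4  5  6  6  7  7  7
 T  0  1  2  3  4  5  6  7  7  8  8
 T  0  1  2  3  4  5  6  7  7  8  8
dp[14][10] = 8. One LCS (by backtracking along matches): GACACCCT.

8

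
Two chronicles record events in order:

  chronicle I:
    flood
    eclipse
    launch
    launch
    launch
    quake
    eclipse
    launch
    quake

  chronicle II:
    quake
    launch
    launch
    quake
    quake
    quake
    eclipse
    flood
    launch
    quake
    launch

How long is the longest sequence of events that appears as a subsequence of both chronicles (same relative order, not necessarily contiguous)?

6

Taking launch (chronicle I #3, chronicle II #2) → launch (chronicle I #4, chronicle II #3) → quake (chronicle I #6, chronicle II #6) → eclipse (chronicle I #7, chronicle II #7) → launch (chronicle I #8, chronicle II #9) → quake (chronicle I #9, chronicle II #10) gives a common subsequence of length 6. The LCS DP gives dp[9][11] = 6, so this is optimal.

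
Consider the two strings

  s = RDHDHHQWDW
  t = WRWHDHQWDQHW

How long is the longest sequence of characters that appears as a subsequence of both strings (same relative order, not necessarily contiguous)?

8

One common subsequence of length 8: R [1,2] → H [3,4] → D [4,5] → H [6,6] → Q [7,7] → W [8,8] → D [9,9] → W [10,12], and the DP table's final entry dp[10][12] is also 8, so no common subsequence is longer.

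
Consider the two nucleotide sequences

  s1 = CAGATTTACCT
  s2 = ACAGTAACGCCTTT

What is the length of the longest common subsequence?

8

Pick C at s1[1]=s2[2]; then A at s1[2]=s2[3]; then G at s1[3]=s2[4]; then A at s1[4]=s2[6]; then A at s1[8]=s2[7]; then C at s1[9]=s2[10]; then C at s1[10]=s2[11]; then T at s1[11]=s2[14]; all 8 bases appear in both, in order. The LCS DP gives dp[11][14] = 8, so this is optimal.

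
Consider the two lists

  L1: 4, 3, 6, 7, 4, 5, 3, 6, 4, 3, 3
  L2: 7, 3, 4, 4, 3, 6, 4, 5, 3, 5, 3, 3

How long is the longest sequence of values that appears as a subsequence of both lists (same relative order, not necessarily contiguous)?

8

Let dp[i][j] be the LCS length of the first i values of L1 and the first j values of L2. dp[i][j] = dp[i-1][j-1]+1 when the i-th and j-th values match, else max(dp[i-1][j], dp[i][j-1]).
    ·  7  3  4  4  3  6  4  5  3  5  3  3
 ·  0  0  0  0  0  0  0  0  0  0  0  0  0
 4  0  0  0  1  1  1  1  1  1  1  1  1  1
 3  0  0  1  1  1  2  2  2  2  2  2  2  2
 6  0  0  1  1  1  2  3  3  3  3  3  3  3
 7  0  1  1  1  1  2  3  3  3  3  3  3  3
 4  0  1  1  2  2  2  3  4  4  4  4  4  4
 5  0  1  1  2  2  2  3  4  5  5  5  5  5
 3  0  1  2  2  2  3  3  4  5  6  6  6  6
 6  0  1  2  2  2  3  4  4  5  6  6  6  6
 4  0  1  2  3  3  3  4  5  5  6  6  6  6
 3  0  1  2  3  3  4  4  5  5  6  6  7  7
 3  0  1  2  3  3  4  4  5  5  6  6  7  8
dp[11][12] = 8. One LCS (by backtracking along matches): 4, 3, 6, 4, 5, 3, 3, 3.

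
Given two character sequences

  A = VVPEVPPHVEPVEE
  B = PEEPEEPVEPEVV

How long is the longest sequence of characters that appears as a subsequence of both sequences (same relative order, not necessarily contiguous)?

Match P at A[3]=B[1]; then E at A[4]=B[3]; then P at A[6]=B[4]; then P at A[7]=B[7]; then V at A[9]=B[8]; then E at A[10]=B[9]; then P at A[11]=B[10]; then V at A[12]=B[13] — 8 characters in the same relative order in both. dp[14][13] = 8 confirms this is the maximum.

8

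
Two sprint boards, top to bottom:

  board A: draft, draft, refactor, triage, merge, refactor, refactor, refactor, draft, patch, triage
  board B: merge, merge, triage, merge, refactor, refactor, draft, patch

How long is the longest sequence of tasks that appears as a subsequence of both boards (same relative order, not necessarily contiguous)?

Taking triage (board A #4, board B #3), then merge (board A #5, board B #4), then refactor (board A #7, board B #5), then refactor (board A #8, board B #6), then draft (board A #9, board B #7), then patch (board A #10, board B #8) gives a common subsequence of length 6. dp[11][8] = 6 confirms this is the maximum.

6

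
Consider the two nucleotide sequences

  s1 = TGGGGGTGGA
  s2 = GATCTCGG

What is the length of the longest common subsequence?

Match T (s1 #1, s2 #3) → T (s1 #7, s2 #5) → G (s1 #8, s2 #7) → G (s1 #9, s2 #8) — 4 bases in the same relative order in both, and the DP table's final entry dp[10][8] is also 4, so no common subsequence is longer.

4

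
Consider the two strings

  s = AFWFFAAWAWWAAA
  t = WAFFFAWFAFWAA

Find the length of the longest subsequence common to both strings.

Match A [1,2] → F [2,3] → F [4,4] → F [5,5] → A [7,6] → W [8,7] → A [9,9] → W [11,11] → A [13,12] → A [14,13] — 10 characters in the same relative order in both. dp[14][13] = 10 confirms this is the maximum.

10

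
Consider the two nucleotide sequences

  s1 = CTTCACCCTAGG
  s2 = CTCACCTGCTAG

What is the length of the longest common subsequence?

Pick C [1,1] → T [3,2] → C [4,3] → A [5,4] → C [6,5] → C [7,6] → C [8,9] → T [9,10] → A [10,11] → G [12,12]; all 10 bases appear in both, in order. Since dp[12][12] = 10, nothing longer is possible.

10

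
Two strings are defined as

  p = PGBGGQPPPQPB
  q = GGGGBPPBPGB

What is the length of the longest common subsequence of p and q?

7

Match G (p #2, q #2), G (p #4, q #3), G (p #5, q #4), P (p #7, q #6), P (p #8, q #7), P (p #9, q #9), B (p #12, q #11) — 7 characters in the same relative order in both. dp[12][11] = 7 confirms this is the maximum.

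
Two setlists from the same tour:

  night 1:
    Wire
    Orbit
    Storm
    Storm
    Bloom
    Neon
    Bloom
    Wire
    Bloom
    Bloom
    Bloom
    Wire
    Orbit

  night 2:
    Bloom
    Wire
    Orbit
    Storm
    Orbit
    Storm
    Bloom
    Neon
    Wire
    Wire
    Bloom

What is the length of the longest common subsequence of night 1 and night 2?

Taking Wire (night 1 #1, night 2 #2), Orbit (night 1 #2, night 2 #3), Storm (night 1 #3, night 2 #4), Storm (night 1 #4, night 2 #6), Bloom (night 1 #5, night 2 #7), Neon (night 1 #6, night 2 #8), Wire (night 1 #8, night 2 #10), Bloom (night 1 #11, night 2 #11) gives a common subsequence of length 8. The LCS DP gives dp[13][11] = 8, so this is optimal.

8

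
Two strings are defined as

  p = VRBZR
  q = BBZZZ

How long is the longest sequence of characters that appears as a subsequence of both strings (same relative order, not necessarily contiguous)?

Pick B (p #3, q #2), Z (p #4, q #5); all 2 characters appear in both, in order. Since dp[5][5] = 2, nothing longer is possible.

2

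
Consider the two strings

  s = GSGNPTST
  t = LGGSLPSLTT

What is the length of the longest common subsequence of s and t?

5

Let dp[i][j] be the LCS length of the first i characters of s and the first j characters of t. dp[i][j] = dp[i-1][j-1]+1 when the i-th and j-th characters match, else max(dp[i-1][j], dp[i][j-1]).
    ·  L  G  G  S  L  P  S  L  T  T
 ·  0  0  0  0  0  0  0  0  0  0  0
 G  0  0  1  1  1  1  1  1  1  1  1
 S  0  0  1  1  2  2  2  2  2  2  2
 G  0  0  1  2  2  2  2  2  2  2  2
 N  0  0  1  2  2  2  2  2  2  2  2
 P  0  0  1  2  2  2  3  3  3  3  3
 T  0  0  1  2  2  2  3  3  3  4  4
 S  0  0  1  2  3  3  3  4  4  4  4
 T  0  0  1  2  3  3  3  4  4  5  5
dp[8][10] = 5. One LCS (by backtracking along matches): GSPTT.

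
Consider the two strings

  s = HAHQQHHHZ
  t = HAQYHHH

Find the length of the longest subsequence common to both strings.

6

One common subsequence of length 6: H [1,1] → A [2,2] → Q [4,3] → H [6,5] → H [7,6] → H [8,7]. The LCS DP gives dp[9][7] = 6, so this is optimal.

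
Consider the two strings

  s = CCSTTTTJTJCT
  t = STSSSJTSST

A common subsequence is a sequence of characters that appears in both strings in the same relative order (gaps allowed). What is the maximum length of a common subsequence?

Taking S at s[3]=t[1] → T at s[4]=t[2] → J at s[8]=t[6] → T at s[9]=t[7] → T at s[12]=t[10] gives a common subsequence of length 5. dp[12][10] = 5 confirms this is the maximum.

5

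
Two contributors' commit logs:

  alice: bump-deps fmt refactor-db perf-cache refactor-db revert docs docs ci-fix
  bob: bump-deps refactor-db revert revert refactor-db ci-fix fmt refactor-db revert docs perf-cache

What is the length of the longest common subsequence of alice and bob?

One common subsequence of length 5: bump-deps at alice[1]=bob[1], then fmt at alice[2]=bob[7], then refactor-db at alice[5]=bob[8], then revert at alice[6]=bob[9], then docs at alice[7]=bob[10]. dp[9][11] = 5 confirms this is the maximum.

5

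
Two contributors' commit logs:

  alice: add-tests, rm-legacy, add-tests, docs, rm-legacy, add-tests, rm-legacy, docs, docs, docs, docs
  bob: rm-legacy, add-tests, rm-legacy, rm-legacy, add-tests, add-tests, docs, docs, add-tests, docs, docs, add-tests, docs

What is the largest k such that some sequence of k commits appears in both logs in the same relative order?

8

One common subsequence of length 8: add-tests at alice[1]=bob[2] → rm-legacy at alice[2]=bob[4] → add-tests at alice[3]=bob[6] → docs at alice[4]=bob[8] → add-tests at alice[6]=bob[9] → docs at alice[8]=bob[10] → docs at alice[9]=bob[11] → docs at alice[11]=bob[13], and the DP table's final entry dp[11][13] is also 8, so no common subsequence is longer.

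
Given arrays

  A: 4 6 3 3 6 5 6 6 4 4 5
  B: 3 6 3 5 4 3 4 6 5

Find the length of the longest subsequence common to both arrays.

Let dp[i][j] be the LCS length of the first i values of A and the first j values of B. dp[i][j] = dp[i-1][j-1]+1 when the i-th and j-th values match, else max(dp[i-1][j], dp[i][j-1]).
    ·  3  6  3  5  4  3  4  6  5
 ·  0  0  0  0  0  0  0  0  0  0
 4  0  0  0  0  0  1  1  1  1  1
 6  0  0  1  1  1  1  1  1  2  2
 3  0  1  1  2  2  2  2  2  2  2
 3  0  1  1  2  2  2  3  3  3  3
 6  0  1  2  2  2  2  3  3  4  4
 5  0  1  2  2  3  3  3  3  4  5
 6  0  1  2  2  3  3  3  3  4  5
 6  0  1  2  2  3  3  3  3  4  5
 4  0  1  2  2  3  4  4  4  4  5
 4  0  1  2  2  3  4  4  5  5  5
 5  0  1  2  2  3  4  4  5  5  6
dp[11][9] = 6. One LCS (by backtracking along matches): 6, 3, 5, 4, 4, 5.

6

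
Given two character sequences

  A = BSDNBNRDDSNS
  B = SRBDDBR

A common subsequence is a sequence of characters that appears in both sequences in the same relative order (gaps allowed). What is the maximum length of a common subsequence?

4

Pick B [1,3]; then D [3,5]; then B [5,6]; then R [7,7]; all 4 characters appear in both, in order. Since dp[12][7] = 4, nothing longer is possible.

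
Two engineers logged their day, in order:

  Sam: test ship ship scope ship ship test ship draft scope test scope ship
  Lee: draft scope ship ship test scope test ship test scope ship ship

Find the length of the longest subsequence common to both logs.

Pick ship at Sam[2]=Lee[3] → ship at Sam[3]=Lee[4] → scope at Sam[4]=Lee[6] → test at Sam[7]=Lee[7] → ship at Sam[8]=Lee[8] → test at Sam[11]=Lee[9] → scope at Sam[12]=Lee[10] → ship at Sam[13]=Lee[12]; all 8 tasks appear in both, in order. dp[13][12] = 8 confirms this is the maximum.

8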